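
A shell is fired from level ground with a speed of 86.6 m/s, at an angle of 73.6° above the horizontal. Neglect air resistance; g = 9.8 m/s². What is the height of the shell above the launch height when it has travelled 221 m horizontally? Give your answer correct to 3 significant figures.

351 m

v_x = 86.6 cos 73.6° = 24.45 m/s, v_y0 = 86.6 sin 73.6° = 83.08 m/s.
Time to reach x = 221 m: t = x / v_x = 221 / 24.45 = 9.039 s.
y = v_y0 t − ½ g t² = 83.08×9.039 − 4.900×9.039² = 351 m.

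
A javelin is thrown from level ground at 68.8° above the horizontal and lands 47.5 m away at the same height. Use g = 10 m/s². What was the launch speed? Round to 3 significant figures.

On level ground, R = v₀² sin(2θ) / g, so v₀ = √(R g / sin 2θ).
sin(2 × 68.8°) = 0.6743.
v₀ = √(47.5 × 10 / 0.6743) = √704.4 = 26.5 m/s.

26.5 m/s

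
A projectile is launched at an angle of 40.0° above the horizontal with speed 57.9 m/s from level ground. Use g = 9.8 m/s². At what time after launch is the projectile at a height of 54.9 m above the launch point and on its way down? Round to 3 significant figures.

v_y0 = 57.9 sin 40.0° = 37.22 m/s.
Set y = v_y0 t − ½ g t² = 54.9: 4.900 t² − 37.22 t + 54.9 = 0.
t = [37.22 ± √(1385 − 1076)] / 9.8 = (37.22 ± 17.58) / 9.8, giving t = 2.00 s or t = 5.59 s.
On the way down corresponds to the larger root: t = 5.59 s.

5.59 s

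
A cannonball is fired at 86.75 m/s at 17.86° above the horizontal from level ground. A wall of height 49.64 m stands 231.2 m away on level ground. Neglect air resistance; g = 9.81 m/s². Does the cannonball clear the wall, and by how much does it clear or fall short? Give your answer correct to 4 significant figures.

v_x = 86.75 cos 17.86° = 82.569 m/s; v_y0 = 86.75 sin 17.86° = 26.606 m/s.
Time to reach the wall: t = 231.2 / 82.569 = 2.8001 s.
Height at that point: y = 26.606×2.8001 − 4.905×2.8001² = 36.042 m.
That is 49.64 − 36.042 = 13.60 m below the top of the wall, so the cannonball does not clear it.

No — it falls 13.60 m short of clearing the wall.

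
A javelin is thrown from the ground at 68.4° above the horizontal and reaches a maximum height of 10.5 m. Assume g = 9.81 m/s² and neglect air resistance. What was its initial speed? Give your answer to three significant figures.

At maximum height v_y = 0, so (v₀ sin θ)² = 2 g H.
v₀ sin 68.4° = √(2 × 9.81 × 10.5) = 14.35 m/s.
v₀ = 14.35 / sin 68.4° = 14.35 / 0.9298 = 15.4 m/s.

15.4 m/s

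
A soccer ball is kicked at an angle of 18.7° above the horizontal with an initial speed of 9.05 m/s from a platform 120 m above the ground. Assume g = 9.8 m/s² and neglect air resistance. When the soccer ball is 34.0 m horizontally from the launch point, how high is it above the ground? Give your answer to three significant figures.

v_x = 9.05 cos 18.7° = 8.572 m/s, v_y0 = 9.05 sin 18.7° = 2.902 m/s.
Time to reach x = 34.0 m: t = x / v_x = 34.0 / 8.572 = 3.966 s.
y = 120 + v_y0 t − ½ g t² = 120 + 2.902×3.966 − 4.900×3.966² = 54.4 m.

54.4 m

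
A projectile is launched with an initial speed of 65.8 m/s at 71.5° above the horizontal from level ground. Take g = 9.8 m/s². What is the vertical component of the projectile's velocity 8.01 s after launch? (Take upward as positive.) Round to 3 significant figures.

-16.1 m/s

Initial vertical component: v_y0 = 65.8 sin 71.5° = 62.40 m/s.
v_y(t) = v_y0 − g t = 62.40 − 9.8 × 8.01 = -16.1 m/s.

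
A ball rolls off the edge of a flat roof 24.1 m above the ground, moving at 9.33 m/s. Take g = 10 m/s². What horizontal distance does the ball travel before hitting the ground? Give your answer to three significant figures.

20.5 m

Initial vertical velocity is zero, so the fall time comes from h = ½ g t²: t = √(2 × 24.1 / 10) = 2.195 s.
Horizontal motion is uniform at 9.33 m/s, so x = 9.33 × 2.195 = 20.5 m.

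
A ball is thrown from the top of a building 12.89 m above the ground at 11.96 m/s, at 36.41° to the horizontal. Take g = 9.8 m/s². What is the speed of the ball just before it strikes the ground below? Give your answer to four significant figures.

19.89 m/s

v_x = 11.96 cos 36.41° = 9.6253 m/s is unchanged throughout.
For the vertical component, v_y² = v_y0² + 2 g h = (7.0990)² + 2×9.8×12.89 = 303.04, so |v_y| = 17.408 m/s.
Impact speed = √(v_x² + v_y²) = √(92.646 + 303.04) = 19.89 m/s.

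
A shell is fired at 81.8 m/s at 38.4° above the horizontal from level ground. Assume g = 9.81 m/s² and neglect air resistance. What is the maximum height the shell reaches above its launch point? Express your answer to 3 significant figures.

132 m

Vertical component of launch velocity: v_y = 81.8 sin 38.4° = 50.81 m/s.
At the highest point the vertical velocity is zero, so v_y² = 2 g h_max.
h_max = (50.81)² / (2 × 9.81) = 2582 / 19.62 = 132 m.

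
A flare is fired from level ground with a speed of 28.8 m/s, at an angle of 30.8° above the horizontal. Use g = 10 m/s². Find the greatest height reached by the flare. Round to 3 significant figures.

Vertical component of launch velocity: v_y = 28.8 sin 30.8° = 14.75 m/s.
At the highest point the vertical velocity is zero, so v_y² = 2 g h_max.
h_max = (14.75)² / (2 × 10) = 217.6 / 20.00 = 10.9 m.

10.9 m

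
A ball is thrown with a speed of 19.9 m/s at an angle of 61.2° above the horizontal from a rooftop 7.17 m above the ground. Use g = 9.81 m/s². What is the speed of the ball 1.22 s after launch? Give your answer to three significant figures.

11.0 m/s

v_x = 19.9 cos 61.2° = 9.587 m/s (constant).
v_y(t) = 19.9 sin 61.2° − g t = 17.44 − 9.81 × 1.22 = 5.472 m/s.
Speed = √(v_x² + v_y²) = √(91.91 + 29.94) = 11.0 m/s.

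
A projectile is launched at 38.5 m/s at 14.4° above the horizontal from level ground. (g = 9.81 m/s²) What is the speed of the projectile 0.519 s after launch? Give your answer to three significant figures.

37.6 m/s

v_x = 38.5 cos 14.4° = 37.29 m/s (constant).
v_y(t) = 38.5 sin 14.4° − g t = 9.575 − 9.81 × 0.519 = 4.484 m/s.
Speed = √(v_x² + v_y²) = √(1391 + 20.11) = 37.6 m/s.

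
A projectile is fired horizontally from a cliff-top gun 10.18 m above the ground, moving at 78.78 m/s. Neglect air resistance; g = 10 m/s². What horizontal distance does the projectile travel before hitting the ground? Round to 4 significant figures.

112.4 m

Initial vertical velocity is zero, so the fall time comes from h = ½ g t²: t = √(2 × 10.18 / 10) = 1.4269 s.
Horizontal motion is uniform at 78.78 m/s, so x = 78.78 × 1.4269 = 112.4 m.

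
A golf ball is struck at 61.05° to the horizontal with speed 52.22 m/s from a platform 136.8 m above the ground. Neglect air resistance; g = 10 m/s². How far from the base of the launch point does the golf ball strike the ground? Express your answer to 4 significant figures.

Components: v_x = 52.22 cos 61.05° = 25.277 m/s, v_y = 52.22 sin 61.05° = 45.695 m/s.
Vertical: 0 = 136.8 + 45.695 t − ½(10) t² ⇒ 5.000 t² − 45.695 t − 136.8 = 0.
t = [45.695 + √(2088.0 + 2736.0)] / 10.00 = 11.515 s.
Horizontal: R = v_x · t = 25.277 × 11.515 = 291.1 m.

291.1 m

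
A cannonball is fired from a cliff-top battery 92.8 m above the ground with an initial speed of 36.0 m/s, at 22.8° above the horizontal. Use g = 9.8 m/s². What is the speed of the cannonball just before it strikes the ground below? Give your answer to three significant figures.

55.8 m/s

v_x = 36.0 cos 22.8° = 33.19 m/s is unchanged throughout.
For the vertical component, v_y² = v_y0² + 2 g h = (13.95)² + 2×9.8×92.8 = 2013, so |v_y| = 44.87 m/s.
Impact speed = √(v_x² + v_y²) = √(1102 + 2013) = 55.8 m/s.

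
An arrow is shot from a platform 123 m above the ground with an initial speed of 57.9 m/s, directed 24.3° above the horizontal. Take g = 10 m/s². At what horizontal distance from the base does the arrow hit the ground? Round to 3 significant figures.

Components: v_x = 57.9 cos 24.3° = 52.77 m/s, v_y = 57.9 sin 24.3° = 23.83 m/s.
Vertical: 0 = 123 + 23.83 t − ½(10) t² ⇒ 5.000 t² − 23.83 t − 123 = 0.
t = [23.83 + √(567.9 + 2460)] / 10.00 = 7.886 s.
Horizontal: R = v_x · t = 52.77 × 7.886 = 416 m.

416 m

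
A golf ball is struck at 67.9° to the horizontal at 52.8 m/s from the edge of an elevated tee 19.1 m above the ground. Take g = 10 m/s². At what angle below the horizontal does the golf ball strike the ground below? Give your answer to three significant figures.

69.3°

v_x = 52.8 cos 67.9° = 19.86 m/s.
At impact |v_y| = √(v_y0² + 2 g h) = √(48.92² + 2×10×19.1) = 52.68 m/s.
Angle below horizontal = arctan(|v_y| / v_x) = arctan(52.68 / 19.86) = 69.3°.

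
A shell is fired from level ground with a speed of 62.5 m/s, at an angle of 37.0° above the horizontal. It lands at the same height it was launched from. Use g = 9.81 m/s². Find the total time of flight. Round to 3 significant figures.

Vertical component: v_y = 62.5 sin 37.0° = 37.61 m/s.
For a projectile landing at launch height, time of flight is t = 2 v_y / g = 2 × 37.61 / 9.81 = 7.67 s.

7.67 s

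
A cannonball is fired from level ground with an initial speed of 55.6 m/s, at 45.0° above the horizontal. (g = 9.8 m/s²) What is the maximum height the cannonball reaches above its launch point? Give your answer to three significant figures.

Vertical component of launch velocity: v_y = 55.6 sin 45.0° = 39.32 m/s.
At the highest point the vertical velocity is zero, so v_y² = 2 g h_max.
h_max = (39.32)² / (2 × 9.8) = 1546 / 19.60 = 78.9 m.

78.9 m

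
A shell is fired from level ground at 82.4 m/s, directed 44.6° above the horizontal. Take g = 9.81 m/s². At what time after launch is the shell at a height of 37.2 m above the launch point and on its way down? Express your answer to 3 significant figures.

11.1 s

v_y0 = 82.4 sin 44.6° = 57.86 m/s.
Set y = v_y0 t − ½ g t² = 37.2: 4.905 t² − 57.86 t + 37.2 = 0.
t = [57.86 ± √(3348 − 729.9)] / 9.81 = (57.86 ± 51.17) / 9.81, giving t = 0.682 s or t = 11.1 s.
On the way down corresponds to the larger root: t = 11.1 s.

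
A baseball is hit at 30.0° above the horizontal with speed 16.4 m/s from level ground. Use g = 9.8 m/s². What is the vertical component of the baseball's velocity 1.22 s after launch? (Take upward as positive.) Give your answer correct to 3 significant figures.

-3.76 m/s

Initial vertical component: v_y0 = 16.4 sin 30.0° = 8.200 m/s.
v_y(t) = v_y0 − g t = 8.200 − 9.8 × 1.22 = -3.76 m/s.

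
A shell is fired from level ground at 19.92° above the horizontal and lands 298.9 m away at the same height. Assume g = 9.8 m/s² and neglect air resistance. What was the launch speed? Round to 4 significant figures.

67.62 m/s

On level ground, R = v₀² sin(2θ) / g, so v₀ = √(R g / sin 2θ).
sin(2 × 19.92°) = 0.6406.
v₀ = √(298.9 × 9.8 / 0.6406) = √4572.6 = 67.62 m/s.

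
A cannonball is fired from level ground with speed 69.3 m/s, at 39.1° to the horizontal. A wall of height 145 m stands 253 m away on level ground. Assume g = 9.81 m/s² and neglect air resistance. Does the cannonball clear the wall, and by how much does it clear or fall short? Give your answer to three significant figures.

v_x = 69.3 cos 39.1° = 53.78 m/s; v_y0 = 69.3 sin 39.1° = 43.71 m/s.
Time to reach the wall: t = 253 / 53.78 = 4.704 s.
Height at that point: y = 43.71×4.704 − 4.905×4.704² = 97.08 m.
That is 145 − 97.08 = 47.9 m below the top of the wall, so the cannonball does not clear it.

No — it falls 47.9 m short of clearing the wall.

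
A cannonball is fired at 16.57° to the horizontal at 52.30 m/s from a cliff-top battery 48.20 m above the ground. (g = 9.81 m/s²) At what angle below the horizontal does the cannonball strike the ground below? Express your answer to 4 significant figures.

34.29°

v_x = 52.30 cos 16.57° = 50.128 m/s.
At impact |v_y| = √(v_y0² + 2 g h) = √(14.915² + 2×9.81×48.20) = 34.178 m/s.
Angle below horizontal = arctan(|v_y| / v_x) = arctan(34.178 / 50.128) = 34.29°.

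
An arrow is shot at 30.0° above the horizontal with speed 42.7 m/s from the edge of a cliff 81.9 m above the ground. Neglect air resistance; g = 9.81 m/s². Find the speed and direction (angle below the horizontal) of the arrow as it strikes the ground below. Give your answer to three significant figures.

v_x = 42.7 cos 30.0° = 36.98 m/s (constant).
|v_y| at impact = √((21.35)² + 2×9.81×81.9) = 45.42 m/s.
Speed = √(36.98² + 45.42²) = 58.6 m/s; angle = arctan(45.42/36.98) = 50.8° below horizontal.

58.6 m/s at 50.8° below the horizontal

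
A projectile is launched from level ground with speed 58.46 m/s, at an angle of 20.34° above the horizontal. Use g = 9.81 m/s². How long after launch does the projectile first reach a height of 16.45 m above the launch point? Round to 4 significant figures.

1.103 s

v_y0 = 58.46 sin 20.34° = 20.320 m/s.
Set y = v_y0 t − ½ g t² = 16.45: 4.905 t² − 20.320 t + 16.45 = 0.
t = [20.320 ± √(412.90 − 322.75)] / 9.81 = (20.320 ± 9.4947) / 9.81, giving t = 1.103 s or t = 3.039 s.
The projectile is on the way up at the first time, so t = 1.103 s.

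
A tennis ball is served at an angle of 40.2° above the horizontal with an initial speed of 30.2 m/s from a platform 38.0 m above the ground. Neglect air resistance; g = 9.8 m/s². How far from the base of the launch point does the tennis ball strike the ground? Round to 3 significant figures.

Components: v_x = 30.2 cos 40.2° = 23.07 m/s, v_y = 30.2 sin 40.2° = 19.49 m/s.
Vertical: 0 = 38.0 + 19.49 t − ½(9.8) t² ⇒ 4.900 t² − 19.49 t − 38.0 = 0.
t = [19.49 + √(379.9 + 744.8)] / 9.800 = 5.411 s.
Horizontal: R = v_x · t = 23.07 × 5.411 = 125 m.

125 m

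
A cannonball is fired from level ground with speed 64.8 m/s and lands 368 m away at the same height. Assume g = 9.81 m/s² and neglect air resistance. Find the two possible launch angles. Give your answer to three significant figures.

29.6° and 60.4°

Level-ground range: R = v₀² sin(2θ)/g ⇒ sin 2θ = R g / v₀² = 368×9.81/64.8² = 0.8597.
2θ = arcsin(0.8597) = 59.28° or 180° − 59.28° = 120.72°.
So θ = 29.6° or θ = 60.4°.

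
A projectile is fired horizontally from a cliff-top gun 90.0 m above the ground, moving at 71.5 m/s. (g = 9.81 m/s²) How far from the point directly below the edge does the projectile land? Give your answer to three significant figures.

306 m

Initial vertical velocity is zero, so the fall time comes from h = ½ g t²: t = √(2 × 90.0 / 9.81) = 4.284 s.
Horizontal motion is uniform at 71.5 m/s, so x = 71.5 × 4.284 = 306 m.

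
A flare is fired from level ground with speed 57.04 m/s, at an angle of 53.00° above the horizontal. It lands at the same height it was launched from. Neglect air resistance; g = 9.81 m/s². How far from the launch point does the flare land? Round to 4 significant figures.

Components: v_x = 57.04 cos 53.00° = 34.328 m/s, v_y = 57.04 sin 53.00° = 45.554 m/s.
Time of flight (same landing height): t = 2 v_y / g = 2 × 45.554 / 9.81 = 9.2873 s.
Range: R = v_x · t = 34.328 × 9.2873 = 318.8 m.

318.8 m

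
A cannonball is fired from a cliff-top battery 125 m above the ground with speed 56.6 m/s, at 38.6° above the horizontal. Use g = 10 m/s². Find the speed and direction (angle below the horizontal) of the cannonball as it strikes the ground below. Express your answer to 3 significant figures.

v_x = 56.6 cos 38.6° = 44.23 m/s (constant).
|v_y| at impact = √((35.31)² + 2×10×125) = 61.21 m/s.
Speed = √(44.23² + 61.21²) = 75.5 m/s; angle = arctan(61.21/44.23) = 54.1° below horizontal.

75.5 m/s at 54.1° below the horizontal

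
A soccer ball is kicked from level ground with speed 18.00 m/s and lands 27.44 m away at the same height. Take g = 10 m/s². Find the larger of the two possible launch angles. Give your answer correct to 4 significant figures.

61.06°

Level-ground range: R = v₀² sin(2θ)/g ⇒ sin 2θ = R g / v₀² = 27.44×10/18.00² = 0.8469.
2θ = arcsin(0.8469) = 57.876° or 180° − 57.876° = 122.124°.
So θ = 28.94° or θ = 61.06°.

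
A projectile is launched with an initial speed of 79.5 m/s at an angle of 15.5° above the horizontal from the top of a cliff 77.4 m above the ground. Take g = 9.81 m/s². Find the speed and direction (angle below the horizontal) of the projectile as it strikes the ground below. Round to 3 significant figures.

88.5 m/s at 30.1° below the horizontal

v_x = 79.5 cos 15.5° = 76.61 m/s (constant).
|v_y| at impact = √((21.25)² + 2×9.81×77.4) = 44.39 m/s.
Speed = √(76.61² + 44.39²) = 88.5 m/s; angle = arctan(44.39/76.61) = 30.1° below horizontal.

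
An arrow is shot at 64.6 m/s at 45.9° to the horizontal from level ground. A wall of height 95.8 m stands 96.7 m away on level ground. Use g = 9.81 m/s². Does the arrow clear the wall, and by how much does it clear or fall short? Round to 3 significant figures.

v_x = 64.6 cos 45.9° = 44.96 m/s; v_y0 = 64.6 sin 45.9° = 46.39 m/s.
Time to reach the wall: t = 96.7 / 44.96 = 2.151 s.
Height at that point: y = 46.39×2.151 − 4.905×2.151² = 77.09 m.
That is 95.8 − 77.09 = 18.7 m below the top of the wall, so the arrow does not clear it.

No — it falls 18.7 m short of clearing the wall.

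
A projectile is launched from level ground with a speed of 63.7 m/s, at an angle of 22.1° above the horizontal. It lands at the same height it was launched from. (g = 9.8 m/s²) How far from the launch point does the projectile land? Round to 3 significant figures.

Components: v_x = 63.7 cos 22.1° = 59.02 m/s, v_y = 63.7 sin 22.1° = 23.97 m/s.
Time of flight (same landing height): t = 2 v_y / g = 2 × 23.97 / 9.8 = 4.892 s.
Range: R = v_x · t = 59.02 × 4.892 = 289 m.

289 m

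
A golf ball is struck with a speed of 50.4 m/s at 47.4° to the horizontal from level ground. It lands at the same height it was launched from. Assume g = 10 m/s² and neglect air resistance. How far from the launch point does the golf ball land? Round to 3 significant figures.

For level ground, R = v₀² sin(2θ) / g.
sin(2 × 47.4°) = sin 94.80° = 0.9965.
R = (50.4)² × 0.9965 / 10 = 253 m.

253 m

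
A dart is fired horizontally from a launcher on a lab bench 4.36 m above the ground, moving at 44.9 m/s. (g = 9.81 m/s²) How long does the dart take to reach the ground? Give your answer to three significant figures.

0.943 s

The horizontal speed doesn't affect the fall. With v_y0 = 0, h = ½ g t².
t = √(2 × 4.36 / 9.81) = √0.8889 = 0.943 s.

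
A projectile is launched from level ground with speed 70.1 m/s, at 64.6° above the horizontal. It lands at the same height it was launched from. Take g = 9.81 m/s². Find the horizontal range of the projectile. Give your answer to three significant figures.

388 m

Components: v_x = 70.1 cos 64.6° = 30.07 m/s, v_y = 70.1 sin 64.6° = 63.32 m/s.
Time of flight (same landing height): t = 2 v_y / g = 2 × 63.32 / 9.81 = 12.91 s.
Range: R = v_x · t = 30.07 × 12.91 = 388 m.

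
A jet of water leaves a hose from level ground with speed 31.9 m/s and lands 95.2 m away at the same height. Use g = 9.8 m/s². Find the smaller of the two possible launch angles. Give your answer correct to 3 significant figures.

33.2°

Level-ground range: R = v₀² sin(2θ)/g ⇒ sin 2θ = R g / v₀² = 95.2×9.8/31.9² = 0.9168.
2θ = arcsin(0.9168) = 66.46° or 180° − 66.46° = 113.54°.
So θ = 33.2° or θ = 56.8°.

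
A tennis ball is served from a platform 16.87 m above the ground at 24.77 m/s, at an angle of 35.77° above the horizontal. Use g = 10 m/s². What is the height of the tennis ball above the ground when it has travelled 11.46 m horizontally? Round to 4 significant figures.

23.50 m

v_x = 24.77 cos 35.77° = 20.098 m/s, v_y0 = 24.77 sin 35.77° = 14.479 m/s.
Time to reach x = 11.46 m: t = x / v_x = 11.46 / 20.098 = 0.57021 s.
y = 16.87 + v_y0 t − ½ g t² = 16.87 + 14.479×0.57021 − 5.000×0.57021² = 23.50 m.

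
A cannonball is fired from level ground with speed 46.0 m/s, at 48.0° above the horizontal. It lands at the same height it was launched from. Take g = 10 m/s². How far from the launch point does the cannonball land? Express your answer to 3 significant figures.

For level ground, R = v₀² sin(2θ) / g.
sin(2 × 48.0°) = sin 96.00° = 0.9945.
R = (46.0)² × 0.9945 / 10 = 210 m.

210 m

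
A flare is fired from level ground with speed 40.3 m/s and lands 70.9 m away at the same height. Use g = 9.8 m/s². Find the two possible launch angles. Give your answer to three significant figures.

Level-ground range: R = v₀² sin(2θ)/g ⇒ sin 2θ = R g / v₀² = 70.9×9.8/40.3² = 0.4278.
2θ = arcsin(0.4278) = 25.33° or 180° − 25.33° = 154.67°.
So θ = 12.7° or θ = 77.3°.

12.7° and 77.3°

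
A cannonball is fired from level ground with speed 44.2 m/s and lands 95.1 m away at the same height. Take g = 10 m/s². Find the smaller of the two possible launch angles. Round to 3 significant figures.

14.6°

Level-ground range: R = v₀² sin(2θ)/g ⇒ sin 2θ = R g / v₀² = 95.1×10/44.2² = 0.4868.
2θ = arcsin(0.4868) = 29.13° or 180° − 29.13° = 150.87°.
So θ = 14.6° or θ = 75.4°.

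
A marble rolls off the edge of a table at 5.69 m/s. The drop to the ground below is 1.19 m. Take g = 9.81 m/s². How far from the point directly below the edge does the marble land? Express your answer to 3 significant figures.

Initial vertical velocity is zero, so the fall time comes from h = ½ g t²: t = √(2 × 1.19 / 9.81) = 0.4926 s.
Horizontal motion is uniform at 5.69 m/s, so x = 5.69 × 0.4926 = 2.80 m.

2.80 m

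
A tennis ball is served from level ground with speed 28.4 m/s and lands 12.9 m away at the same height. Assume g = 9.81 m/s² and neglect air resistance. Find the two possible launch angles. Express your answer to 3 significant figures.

4.51° and 85.5°

Level-ground range: R = v₀² sin(2θ)/g ⇒ sin 2θ = R g / v₀² = 12.9×9.81/28.4² = 0.1569.
2θ = arcsin(0.1569) = 9.027° or 180° − 9.027° = 170.973°.
So θ = 4.51° or θ = 85.5°.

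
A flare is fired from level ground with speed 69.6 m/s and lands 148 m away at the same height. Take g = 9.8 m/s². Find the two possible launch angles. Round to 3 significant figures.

Level-ground range: R = v₀² sin(2θ)/g ⇒ sin 2θ = R g / v₀² = 148×9.8/69.6² = 0.2994.
2θ = arcsin(0.2994) = 17.42° or 180° − 17.42° = 162.58°.
So θ = 8.71° or θ = 81.3°.

8.71° and 81.3°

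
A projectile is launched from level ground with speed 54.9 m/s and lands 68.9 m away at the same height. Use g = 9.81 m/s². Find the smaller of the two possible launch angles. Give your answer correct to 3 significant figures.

6.48°

Level-ground range: R = v₀² sin(2θ)/g ⇒ sin 2θ = R g / v₀² = 68.9×9.81/54.9² = 0.2243.
2θ = arcsin(0.2243) = 12.96° or 180° − 12.96° = 167.04°.
So θ = 6.48° or θ = 83.5°.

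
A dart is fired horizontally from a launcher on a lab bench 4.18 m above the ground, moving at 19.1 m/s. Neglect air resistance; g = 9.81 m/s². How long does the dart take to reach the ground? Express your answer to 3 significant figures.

The horizontal speed doesn't affect the fall. With v_y0 = 0, h = ½ g t².
t = √(2 × 4.18 / 9.81) = √0.8522 = 0.923 s.

0.923 s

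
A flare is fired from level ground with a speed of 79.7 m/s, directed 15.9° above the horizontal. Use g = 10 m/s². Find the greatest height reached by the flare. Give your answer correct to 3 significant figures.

23.8 m

Vertical component of launch velocity: v_y = 79.7 sin 15.9° = 21.83 m/s.
At the highest point the vertical velocity is zero, so v_y² = 2 g h_max.
h_max = (21.83)² / (2 × 10) = 476.5 / 20.00 = 23.8 m.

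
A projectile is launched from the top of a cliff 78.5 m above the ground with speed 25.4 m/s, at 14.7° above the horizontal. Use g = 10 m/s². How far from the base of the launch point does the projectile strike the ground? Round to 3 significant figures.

Components: v_x = 25.4 cos 14.7° = 24.57 m/s, v_y = 25.4 sin 14.7° = 6.445 m/s.
Vertical: 0 = 78.5 + 6.445 t − ½(10) t² ⇒ 5.000 t² − 6.445 t − 78.5 = 0.
t = [6.445 + √(41.54 + 1570)] / 10.00 = 4.659 s.
Horizontal: R = v_x · t = 24.57 × 4.659 = 114 m.

114 m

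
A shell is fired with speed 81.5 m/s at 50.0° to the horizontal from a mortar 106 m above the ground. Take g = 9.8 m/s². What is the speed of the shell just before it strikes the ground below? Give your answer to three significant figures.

93.4 m/s

v_x = 81.5 cos 50.0° = 52.39 m/s is unchanged throughout.
For the vertical component, v_y² = v_y0² + 2 g h = (62.43)² + 2×9.8×106 = 5975, so |v_y| = 77.30 m/s.
Impact speed = √(v_x² + v_y²) = √(2745 + 5975) = 93.4 m/s.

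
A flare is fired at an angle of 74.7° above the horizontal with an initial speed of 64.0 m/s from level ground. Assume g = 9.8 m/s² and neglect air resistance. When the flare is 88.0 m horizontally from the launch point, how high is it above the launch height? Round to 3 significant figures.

189 m

v_x = 64.0 cos 74.7° = 16.89 m/s, v_y0 = 64.0 sin 74.7° = 61.73 m/s.
Time to reach x = 88.0 m: t = x / v_x = 88.0 / 16.89 = 5.210 s.
y = v_y0 t − ½ g t² = 61.73×5.210 − 4.900×5.210² = 189 m.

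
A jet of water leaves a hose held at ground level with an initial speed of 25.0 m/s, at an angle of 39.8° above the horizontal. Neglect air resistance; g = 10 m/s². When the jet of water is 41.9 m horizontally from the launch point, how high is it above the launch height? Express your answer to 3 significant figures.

v_x = 25.0 cos 39.8° = 19.21 m/s, v_y0 = 25.0 sin 39.8° = 16.00 m/s.
Time to reach x = 41.9 m: t = x / v_x = 41.9 / 19.21 = 2.181 s.
y = v_y0 t − ½ g t² = 16.00×2.181 − 5.000×2.181² = 11.1 m.

11.1 m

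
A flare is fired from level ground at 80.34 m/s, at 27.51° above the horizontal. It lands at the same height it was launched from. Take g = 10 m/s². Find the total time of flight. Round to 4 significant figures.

Vertical component: v_y = 80.34 sin 27.51° = 37.109 m/s.
For a projectile landing at launch height, time of flight is t = 2 v_y / g = 2 × 37.109 / 10 = 7.422 s.

7.422 s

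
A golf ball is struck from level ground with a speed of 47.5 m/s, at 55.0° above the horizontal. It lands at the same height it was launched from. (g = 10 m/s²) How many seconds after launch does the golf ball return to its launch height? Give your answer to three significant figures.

Vertical component: v_y = 47.5 sin 55.0° = 38.91 m/s.
For a projectile landing at launch height, time of flight is t = 2 v_y / g = 2 × 38.91 / 10 = 7.78 s.

7.78 s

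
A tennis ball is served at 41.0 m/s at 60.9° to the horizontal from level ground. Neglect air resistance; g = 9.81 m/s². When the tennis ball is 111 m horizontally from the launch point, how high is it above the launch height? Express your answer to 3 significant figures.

47.4 m

v_x = 41.0 cos 60.9° = 19.94 m/s, v_y0 = 41.0 sin 60.9° = 35.82 m/s.
Time to reach x = 111 m: t = x / v_x = 111 / 19.94 = 5.567 s.
y = v_y0 t − ½ g t² = 35.82×5.567 − 4.905×5.567² = 47.4 m.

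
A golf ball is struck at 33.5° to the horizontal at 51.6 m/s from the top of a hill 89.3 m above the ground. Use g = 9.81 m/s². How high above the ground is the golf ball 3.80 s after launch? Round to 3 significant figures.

127 m

v_y0 = 51.6 sin 33.5° = 28.48 m/s.
y(t) = 89.3 + v_y0 t − ½ g t² = 89.3 + 28.48×3.80 − ½×9.81×3.80² = 127 m.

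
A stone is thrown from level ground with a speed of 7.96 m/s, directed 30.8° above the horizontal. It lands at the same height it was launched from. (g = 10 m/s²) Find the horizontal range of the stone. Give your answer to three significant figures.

5.57 m

For level ground, R = v₀² sin(2θ) / g.
sin(2 × 30.8°) = sin 61.60° = 0.8796.
R = (7.96)² × 0.8796 / 10 = 5.57 m.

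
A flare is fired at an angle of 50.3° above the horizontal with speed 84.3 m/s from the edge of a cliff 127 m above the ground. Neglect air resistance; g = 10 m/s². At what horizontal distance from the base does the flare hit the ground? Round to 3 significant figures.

Components: v_x = 84.3 cos 50.3° = 53.85 m/s, v_y = 84.3 sin 50.3° = 64.86 m/s.
Vertical: 0 = 127 + 64.86 t − ½(10) t² ⇒ 5.000 t² − 64.86 t − 127 = 0.
t = [64.86 + √(4207 + 2540)] / 10.00 = 14.70 s.
Horizontal: R = v_x · t = 53.85 × 14.70 = 792 m.

792 m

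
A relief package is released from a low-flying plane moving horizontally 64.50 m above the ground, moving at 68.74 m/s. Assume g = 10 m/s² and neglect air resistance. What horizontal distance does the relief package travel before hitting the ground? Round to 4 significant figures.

246.9 m

Initial vertical velocity is zero, so the fall time comes from h = ½ g t²: t = √(2 × 64.50 / 10) = 3.5917 s.
Horizontal motion is uniform at 68.74 m/s, so x = 68.74 × 3.5917 = 246.9 m.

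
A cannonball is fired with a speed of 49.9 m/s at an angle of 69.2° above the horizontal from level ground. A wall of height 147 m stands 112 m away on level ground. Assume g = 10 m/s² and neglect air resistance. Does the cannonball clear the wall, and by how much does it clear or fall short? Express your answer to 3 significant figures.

v_x = 49.9 cos 69.2° = 17.72 m/s; v_y0 = 49.9 sin 69.2° = 46.65 m/s.
Time to reach the wall: t = 112 / 17.72 = 6.321 s.
Height at that point: y = 46.65×6.321 − 5.000×6.321² = 95.10 m.
That is 147 − 95.10 = 51.9 m below the top of the wall, so the cannonball does not clear it.

No — it falls 51.9 m short of clearing the wall.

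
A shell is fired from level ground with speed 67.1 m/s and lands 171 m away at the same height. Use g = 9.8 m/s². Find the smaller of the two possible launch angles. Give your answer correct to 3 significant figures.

10.9°

Level-ground range: R = v₀² sin(2θ)/g ⇒ sin 2θ = R g / v₀² = 171×9.8/67.1² = 0.3722.
2θ = arcsin(0.3722) = 21.85° or 180° − 21.85° = 158.15°.
So θ = 10.9° or θ = 79.1°.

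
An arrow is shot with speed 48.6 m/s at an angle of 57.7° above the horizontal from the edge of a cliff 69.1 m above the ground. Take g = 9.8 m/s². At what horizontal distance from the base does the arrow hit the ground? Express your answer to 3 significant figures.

Components: v_x = 48.6 cos 57.7° = 25.97 m/s, v_y = 48.6 sin 57.7° = 41.08 m/s.
Vertical: 0 = 69.1 + 41.08 t − ½(9.8) t² ⇒ 4.900 t² − 41.08 t − 69.1 = 0.
t = [41.08 + √(1688 + 1354)] / 9.800 = 9.820 s.
Horizontal: R = v_x · t = 25.97 × 9.820 = 255 m.

255 m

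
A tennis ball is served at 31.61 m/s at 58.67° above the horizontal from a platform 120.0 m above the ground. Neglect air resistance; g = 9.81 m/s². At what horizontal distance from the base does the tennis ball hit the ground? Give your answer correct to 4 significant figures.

Components: v_x = 31.61 cos 58.67° = 16.436 m/s, v_y = 31.61 sin 58.67° = 27.001 m/s.
Vertical: 0 = 120.0 + 27.001 t − ½(9.81) t² ⇒ 4.905 t² − 27.001 t − 120.0 = 0.
t = [27.001 + √(729.05 + 2354.4)] / 9.810 = 8.4128 s.
Horizontal: R = v_x · t = 16.436 × 8.4128 = 138.3 m.

138.3 m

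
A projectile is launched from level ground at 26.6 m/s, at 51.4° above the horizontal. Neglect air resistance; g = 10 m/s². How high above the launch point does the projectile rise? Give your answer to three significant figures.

Vertical component of launch velocity: v_y = 26.6 sin 51.4° = 20.79 m/s.
At the highest point the vertical velocity is zero, so v_y² = 2 g h_max.
h_max = (20.79)² / (2 × 10) = 432.2 / 20.00 = 21.6 m.

21.6 m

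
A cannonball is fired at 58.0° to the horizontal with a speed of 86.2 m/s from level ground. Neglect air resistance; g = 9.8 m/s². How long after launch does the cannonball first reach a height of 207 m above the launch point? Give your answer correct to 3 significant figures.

3.80 s

v_y0 = 86.2 sin 58.0° = 73.10 m/s.
Set y = v_y0 t − ½ g t² = 207: 4.900 t² − 73.10 t + 207 = 0.
t = [73.10 ± √(5344 − 4057)] / 9.8 = (73.10 ± 35.87) / 9.8, giving t = 3.80 s or t = 11.1 s.
The cannonball is on the way up at the first time, so t = 3.80 s.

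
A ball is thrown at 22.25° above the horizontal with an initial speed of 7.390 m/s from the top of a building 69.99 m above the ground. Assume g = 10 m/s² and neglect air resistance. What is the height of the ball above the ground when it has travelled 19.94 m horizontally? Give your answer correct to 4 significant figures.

35.65 m

v_x = 7.390 cos 22.25° = 6.8397 m/s, v_y0 = 7.390 sin 22.25° = 2.7982 m/s.
Time to reach x = 19.94 m: t = x / v_x = 19.94 / 6.8397 = 2.9153 s.
y = 69.99 + v_y0 t − ½ g t² = 69.99 + 2.7982×2.9153 − 5.000×2.9153² = 35.65 m.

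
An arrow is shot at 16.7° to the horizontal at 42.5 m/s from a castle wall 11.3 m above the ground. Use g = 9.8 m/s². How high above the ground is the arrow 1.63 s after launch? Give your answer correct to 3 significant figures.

18.2 m

v_y0 = 42.5 sin 16.7° = 12.21 m/s.
y(t) = 11.3 + v_y0 t − ½ g t² = 11.3 + 12.21×1.63 − ½×9.8×1.63² = 18.2 m.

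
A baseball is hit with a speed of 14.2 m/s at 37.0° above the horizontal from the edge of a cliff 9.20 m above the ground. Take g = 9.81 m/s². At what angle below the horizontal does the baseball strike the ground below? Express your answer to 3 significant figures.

54.5°

v_x = 14.2 cos 37.0° = 11.34 m/s.
At impact |v_y| = √(v_y0² + 2 g h) = √(8.546² + 2×9.81×9.20) = 15.92 m/s.
Angle below horizontal = arctan(|v_y| / v_x) = arctan(15.92 / 11.34) = 54.5°.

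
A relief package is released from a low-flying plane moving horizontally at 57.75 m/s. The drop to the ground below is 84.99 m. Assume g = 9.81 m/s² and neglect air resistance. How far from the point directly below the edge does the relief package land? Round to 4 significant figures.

240.4 m

Initial vertical velocity is zero, so the fall time comes from h = ½ g t²: t = √(2 × 84.99 / 9.81) = 4.1626 s.
Horizontal motion is uniform at 57.75 m/s, so x = 57.75 × 4.1626 = 240.4 m.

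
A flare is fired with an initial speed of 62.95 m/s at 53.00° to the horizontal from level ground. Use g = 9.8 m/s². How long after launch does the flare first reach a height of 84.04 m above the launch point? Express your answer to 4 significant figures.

v_y0 = 62.95 sin 53.00° = 50.274 m/s.
Set y = v_y0 t − ½ g t² = 84.04: 4.900 t² − 50.274 t + 84.04 = 0.
t = [50.274 ± √(2527.5 − 1647.2)] / 9.8 = (50.274 ± 29.670) / 9.8, giving t = 2.102 s or t = 8.158 s.
The flare is on the way up at the first time, so t = 2.102 s.

2.102 s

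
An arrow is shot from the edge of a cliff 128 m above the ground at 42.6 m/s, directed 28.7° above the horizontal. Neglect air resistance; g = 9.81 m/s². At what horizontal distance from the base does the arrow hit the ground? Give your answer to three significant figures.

284 m

Components: v_x = 42.6 cos 28.7° = 37.37 m/s, v_y = 42.6 sin 28.7° = 20.46 m/s.
Vertical: 0 = 128 + 20.46 t − ½(9.81) t² ⇒ 4.905 t² − 20.46 t − 128 = 0.
t = [20.46 + √(418.6 + 2511)] / 9.810 = 7.603 s.
Horizontal: R = v_x · t = 37.37 × 7.603 = 284 m.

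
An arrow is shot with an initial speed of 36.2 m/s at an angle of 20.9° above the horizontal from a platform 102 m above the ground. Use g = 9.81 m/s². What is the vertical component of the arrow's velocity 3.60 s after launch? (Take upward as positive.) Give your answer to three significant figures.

-22.4 m/s

Initial vertical component: v_y0 = 36.2 sin 20.9° = 12.91 m/s.
v_y(t) = v_y0 − g t = 12.91 − 9.81 × 3.60 = -22.4 m/s.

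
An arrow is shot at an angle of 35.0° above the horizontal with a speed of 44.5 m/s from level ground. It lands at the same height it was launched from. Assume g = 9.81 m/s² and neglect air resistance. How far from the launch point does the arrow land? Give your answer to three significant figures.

190 m

For level ground, R = v₀² sin(2θ) / g.
sin(2 × 35.0°) = sin 70.00° = 0.9397.
R = (44.5)² × 0.9397 / 9.81 = 190 m.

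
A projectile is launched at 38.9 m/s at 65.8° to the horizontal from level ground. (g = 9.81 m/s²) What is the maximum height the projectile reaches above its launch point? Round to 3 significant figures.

64.2 m

Vertical component of launch velocity: v_y = 38.9 sin 65.8° = 35.48 m/s.
At the highest point the vertical velocity is zero, so v_y² = 2 g h_max.
h_max = (35.48)² / (2 × 9.81) = 1259 / 19.62 = 64.2 m.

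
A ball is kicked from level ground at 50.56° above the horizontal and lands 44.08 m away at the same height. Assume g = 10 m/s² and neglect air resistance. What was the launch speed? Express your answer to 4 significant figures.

21.20 m/s

On level ground, R = v₀² sin(2θ) / g, so v₀ = √(R g / sin 2θ).
sin(2 × 50.56°) = 0.9812.
v₀ = √(44.08 × 10 / 0.9812) = √449.25 = 21.20 m/s.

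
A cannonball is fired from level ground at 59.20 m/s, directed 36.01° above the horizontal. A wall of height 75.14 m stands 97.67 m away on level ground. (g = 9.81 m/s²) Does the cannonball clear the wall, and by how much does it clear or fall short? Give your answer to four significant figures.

No — it falls 24.56 m short of clearing the wall.

v_x = 59.20 cos 36.01° = 47.888 m/s; v_y0 = 59.20 sin 36.01° = 34.805 m/s.
Time to reach the wall: t = 97.67 / 47.888 = 2.0396 s.
Height at that point: y = 34.805×2.0396 − 4.905×2.0396² = 50.584 m.
That is 75.14 − 50.584 = 24.56 m below the top of the wall, so the cannonball does not clear it.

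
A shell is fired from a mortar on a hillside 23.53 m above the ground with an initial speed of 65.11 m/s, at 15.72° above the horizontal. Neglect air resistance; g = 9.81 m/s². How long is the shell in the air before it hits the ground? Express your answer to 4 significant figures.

4.632 s

Vertical component: v_y = 65.11 sin 15.72° = 17.641 m/s.
Taking up as positive with launch at y = 23.53 m, landing at y = 0: 0 = 23.53 + 17.641 t − ½(9.81) t².
Solving 4.905 t² − 17.641 t − 23.53 = 0 gives t = [17.641 + √(17.641² + 4·4.905·23.53)] / 9.810 = 4.632 s.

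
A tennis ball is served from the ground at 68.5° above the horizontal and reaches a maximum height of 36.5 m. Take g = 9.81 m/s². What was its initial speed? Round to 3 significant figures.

28.8 m/s

At maximum height v_y = 0, so (v₀ sin θ)² = 2 g H.
v₀ sin 68.5° = √(2 × 9.81 × 36.5) = 26.76 m/s.
v₀ = 26.76 / sin 68.5° = 26.76 / 0.9304 = 28.8 m/s.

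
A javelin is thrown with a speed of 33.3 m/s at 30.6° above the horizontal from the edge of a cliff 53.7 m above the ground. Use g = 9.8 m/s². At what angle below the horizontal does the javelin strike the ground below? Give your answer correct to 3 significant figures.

51.9°

v_x = 33.3 cos 30.6° = 28.66 m/s.
At impact |v_y| = √(v_y0² + 2 g h) = √(16.95² + 2×9.8×53.7) = 36.60 m/s.
Angle below horizontal = arctan(|v_y| / v_x) = arctan(36.60 / 28.66) = 51.9°.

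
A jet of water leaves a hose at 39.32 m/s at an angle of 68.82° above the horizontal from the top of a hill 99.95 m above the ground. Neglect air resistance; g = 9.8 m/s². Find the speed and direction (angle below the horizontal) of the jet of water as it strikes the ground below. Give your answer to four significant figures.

v_x = 39.32 cos 68.82° = 14.206 m/s (constant).
|v_y| at impact = √((36.664)² + 2×9.8×99.95) = 57.474 m/s.
Speed = √(14.206² + 57.474²) = 59.20 m/s; angle = arctan(57.474/14.206) = 76.12° below horizontal.

59.20 m/s at 76.12° below the horizontal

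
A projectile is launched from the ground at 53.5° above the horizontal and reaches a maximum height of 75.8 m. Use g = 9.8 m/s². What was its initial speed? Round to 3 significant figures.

At maximum height v_y = 0, so (v₀ sin θ)² = 2 g H.
v₀ sin 53.5° = √(2 × 9.8 × 75.8) = 38.54 m/s.
v₀ = 38.54 / sin 53.5° = 38.54 / 0.8039 = 47.9 m/s.

47.9 m/s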